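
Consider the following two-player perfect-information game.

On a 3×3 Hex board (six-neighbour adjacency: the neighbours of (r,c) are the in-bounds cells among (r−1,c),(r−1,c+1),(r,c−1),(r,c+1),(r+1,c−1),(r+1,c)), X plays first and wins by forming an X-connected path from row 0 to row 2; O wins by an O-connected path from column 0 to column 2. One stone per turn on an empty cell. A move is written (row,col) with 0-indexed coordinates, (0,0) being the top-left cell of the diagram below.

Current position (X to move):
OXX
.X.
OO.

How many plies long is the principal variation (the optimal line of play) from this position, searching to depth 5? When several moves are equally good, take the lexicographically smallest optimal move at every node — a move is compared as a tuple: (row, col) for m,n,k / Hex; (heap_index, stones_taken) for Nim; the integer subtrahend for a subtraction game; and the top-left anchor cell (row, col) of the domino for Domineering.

PV length from [OXX/.X./OO.]: 2 plies

p1 X@[OXX/.X./OO.]: (1,0)[OXX/XX./OO.]-1* (1,2)[OXX/.XX/OO.]-1 (2,2)[OXX/.X./OOX]-1
p2 O@[OXX/XX./OO.]: (1,2)[OXX/XXO/OO.]+1* (2,2)[OXX/XX./OOO]+1
p3 X@[OXX/XXO/OO.] terminal -1; root [OXX/.X./OO.] d5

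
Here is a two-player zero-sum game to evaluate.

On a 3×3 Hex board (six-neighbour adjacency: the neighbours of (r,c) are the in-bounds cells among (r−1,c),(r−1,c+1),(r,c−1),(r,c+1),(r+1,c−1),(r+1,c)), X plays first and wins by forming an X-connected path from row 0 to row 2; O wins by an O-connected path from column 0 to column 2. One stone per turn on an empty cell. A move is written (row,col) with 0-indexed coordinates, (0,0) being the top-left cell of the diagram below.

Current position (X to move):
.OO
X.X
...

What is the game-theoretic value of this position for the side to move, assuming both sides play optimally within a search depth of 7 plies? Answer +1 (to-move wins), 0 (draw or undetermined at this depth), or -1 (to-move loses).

[.OO/X.X/...] X move#1: (0,0):+1/XOO/X.X/...*, (1,1):-1/.OO/XXX/..., (2,0):-1/.OO/X.X/X.., (2,1):-1/.OO/X.X/.X., (2,2):-1/.OO/X.X/..X
[XOO/X.X/...] O move#2: (1,1):-1/XOO/XOX/...*, (2,0):-1/XOO/X.X/O.., (2,1):-1/XOO/X.X/.O., (2,2):-1/XOO/X.X/..O
[XOO/XOX/...] X move#3: (2,0):+1/XOO/XOX/X..*, (2,1):-1/XOO/XOX/.X., (2,2):-1/XOO/XOX/..X
[XOO/XOX/X..] end (terminal -1, O#4); searched .OO/X.X/... to 7

value(.OO/X.X/..., X) = +1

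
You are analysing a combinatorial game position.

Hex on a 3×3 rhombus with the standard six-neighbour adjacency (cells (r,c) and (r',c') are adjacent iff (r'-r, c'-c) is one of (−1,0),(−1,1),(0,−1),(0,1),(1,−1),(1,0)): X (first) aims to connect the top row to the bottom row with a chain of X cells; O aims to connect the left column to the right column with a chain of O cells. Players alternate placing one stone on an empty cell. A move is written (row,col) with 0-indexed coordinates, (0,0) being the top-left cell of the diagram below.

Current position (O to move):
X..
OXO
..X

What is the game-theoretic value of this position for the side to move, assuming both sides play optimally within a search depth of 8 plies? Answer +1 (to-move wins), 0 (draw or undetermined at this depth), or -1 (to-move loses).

value(X../OXO/..X, O) = -1

ply 1, O at X../OXO/..X | (0,1)=-1→XO./OXO/..X*; (0,2)=-1→X.O/OXO/..X; (2,0)=-1→X../OXO/O.X; (2,1)=-1→X../OXO/.OX
ply 2, X at XO./OXO/..X | (0,2)=+1→XOX/OXO/..X*; (2,0)=-1→XO./OXO/X.X; (2,1)=-1→XO./OXO/.XX
ply 3, O at XOX/OXO/..X | (2,0)=-1→XOX/OXO/O.X*; (2,1)=-1→XOX/OXO/.OX
ply 4, X at XOX/OXO/O.X | (2,1)=+1→XOX/OXO/OXX*
ply 5: XOX/OXO/OXX is terminal -1 (O); from X../OXO/..X depth 8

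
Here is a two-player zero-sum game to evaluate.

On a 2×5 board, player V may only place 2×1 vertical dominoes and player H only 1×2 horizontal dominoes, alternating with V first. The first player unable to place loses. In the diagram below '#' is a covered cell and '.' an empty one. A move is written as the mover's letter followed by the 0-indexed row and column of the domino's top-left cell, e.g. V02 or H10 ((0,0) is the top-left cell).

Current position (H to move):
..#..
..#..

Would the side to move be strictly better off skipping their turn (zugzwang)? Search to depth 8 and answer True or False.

[..#../..#..] H move#1: H00:-1/###../..#..*, H03:-1/..###/..#.., H10:-1/..#../###.., H13:-1/..#../..###
[###../..#..] V move#2: V03:+1/####./..##.*, V04:+1/###.#/..#.#
[####./..##.] H move#3: H10:-1/####./####.*
[####./####.] V move#4: V04:+1/#####/#####*
[#####/#####] end (terminal -1, H#5); searched ..#../..#.. to 8
if H skipped the turn, V would face:
~ [..#../..#..] V move#1: V00:-1/#.#../#.#..*, V01:-1/.##../.##.., V03:-1/..##./..##., V04:-1/..#.#/..#.#
~ [#.#../#.#..] H move#2: H03:+1/#.###/#.#..*, H13:+1/#.#../#.###
~ [#.###/#.#..] V move#3: V01:-1/#####/###..*
~ [#####/###..] H move#4: H13:+1/#####/#####*
~ [#####/#####] end (terminal -1, V#5); searched ..#../..#.. to 8
compare (H): move=-1 vs pass=+1

zugzwang(..#../..#.., H) = True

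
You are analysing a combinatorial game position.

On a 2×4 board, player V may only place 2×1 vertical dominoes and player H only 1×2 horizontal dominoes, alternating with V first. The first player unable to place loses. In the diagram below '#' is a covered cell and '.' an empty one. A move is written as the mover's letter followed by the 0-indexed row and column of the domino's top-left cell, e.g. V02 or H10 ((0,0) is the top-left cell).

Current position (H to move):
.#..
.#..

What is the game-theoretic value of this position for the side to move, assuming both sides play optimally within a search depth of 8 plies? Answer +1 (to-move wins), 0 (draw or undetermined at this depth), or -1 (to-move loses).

value(.#../.#.., H) = +1

ply 1, H at .#../.#.. | H02=+1→.###/.#..*; H12=+1→.#../.###
ply 2, V at .###/.#.. | V00=-1→####/##..*
ply 3, H at ####/##.. | H12=+1→####/####*
ply 4: ####/#### is terminal -1 (V); from .#../.#.. depth 8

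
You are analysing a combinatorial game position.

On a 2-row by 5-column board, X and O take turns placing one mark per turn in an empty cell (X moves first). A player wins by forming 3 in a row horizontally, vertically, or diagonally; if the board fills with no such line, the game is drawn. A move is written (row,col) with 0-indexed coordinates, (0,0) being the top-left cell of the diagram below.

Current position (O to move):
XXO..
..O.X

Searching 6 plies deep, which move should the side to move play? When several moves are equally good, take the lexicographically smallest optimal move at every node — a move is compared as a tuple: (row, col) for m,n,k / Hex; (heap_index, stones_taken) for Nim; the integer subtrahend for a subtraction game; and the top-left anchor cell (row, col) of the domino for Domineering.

O's best at [XXO../..O.X]: (0,3)

[XXO../..O.X] O move#1: (0,3):+1/XXOO./..O.X*, (0,4):+1/XXO.O/..O.X, (1,0):+0/XXO../O.O.X, (1,1):+1/XXO../.OO.X, (1,3):+0/XXO../..OOX
[XXOO./..O.X] X move#2: (0,4):-1/XXOOX/..O.X*, (1,0):-1/XXOO./X.O.X, (1,1):-1/XXOO./.XO.X, (1,3):-1/XXOO./..OXX
[XXOOX/..O.X] O move#3: (1,0):+0/XXOOX/O.O.X, (1,1):+1/XXOOX/.OO.X*, (1,3):+0/XXOOX/..OOX
[XXOOX/.OO.X] X move#4: (1,0):-1/XXOOX/XOO.X*, (1,3):-1/XXOOX/.OOXX
[XXOOX/XOO.X] O move#5: (1,3):+1/XXOOX/XOOOX*
[XXOOX/XOOOX] end (terminal -1, X#6); searched XXO../..O.X to 6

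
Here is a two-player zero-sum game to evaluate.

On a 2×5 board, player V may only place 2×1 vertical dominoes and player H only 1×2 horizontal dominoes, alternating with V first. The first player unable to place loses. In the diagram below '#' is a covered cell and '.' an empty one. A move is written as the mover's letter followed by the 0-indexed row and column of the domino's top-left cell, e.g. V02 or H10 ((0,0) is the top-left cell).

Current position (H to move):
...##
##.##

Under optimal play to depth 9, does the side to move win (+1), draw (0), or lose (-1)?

value(...##/##.##, H) = +1

ply 1, H at ...##/##.## | H00=-1→##.##/##.##; H01=+1→.####/##.##*
ply 2: .####/##.## is terminal -1 (V); from ...##/##.## depth 9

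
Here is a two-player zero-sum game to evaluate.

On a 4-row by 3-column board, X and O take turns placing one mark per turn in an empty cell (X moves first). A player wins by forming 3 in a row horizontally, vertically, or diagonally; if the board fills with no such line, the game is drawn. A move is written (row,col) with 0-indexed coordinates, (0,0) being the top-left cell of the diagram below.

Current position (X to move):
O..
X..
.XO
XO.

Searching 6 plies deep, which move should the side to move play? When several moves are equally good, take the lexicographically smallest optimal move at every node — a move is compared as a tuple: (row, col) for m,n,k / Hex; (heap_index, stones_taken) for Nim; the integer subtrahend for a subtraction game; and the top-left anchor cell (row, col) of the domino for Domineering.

X's best at [O../X../.XO/XO.]: (1,1)

[O../X../.XO/XO.] X move#1: (0,1):-1/OX./X../.XO/XO., (0,2):-1/O.X/X../.XO/XO., (1,1):+1/O../XX./.XO/XO.*, (1,2):+1/O../X.X/.XO/XO., (2,0):+1/O../X../XXO/XO., (3,2):+1/O../X../.XO/XOX
[O../XX./.XO/XO.] O move#2: (0,1):-1/OO./XX./.XO/XO.*, (0,2):-1/O.O/XX./.XO/XO., (1,2):-1/O../XXO/.XO/XO., (2,0):-1/O../XX./OXO/XO., (3,2):-1/O../XX./.XO/XOO
[OO./XX./.XO/XO.] X move#3: (0,2):+1/OOX/XX./.XO/XO.*, (1,2):+1/OO./XXX/.XO/XO., (2,0):+1/OO./XX./XXO/XO., (3,2):+1/OO./XX./.XO/XOX
[OOX/XX./.XO/XO.] O move#4: (1,2):-1/OOX/XXO/.XO/XO.*, (2,0):-1/OOX/XX./OXO/XO., (3,2):-1/OOX/XX./.XO/XOO
[OOX/XXO/.XO/XO.] X move#5: (2,0):+1/OOX/XXO/XXO/XO.*, (3,2):+1/OOX/XXO/.XO/XOX
[OOX/XXO/XXO/XO.] end (terminal -1, O#6); searched O../X../.XO/XO. to 6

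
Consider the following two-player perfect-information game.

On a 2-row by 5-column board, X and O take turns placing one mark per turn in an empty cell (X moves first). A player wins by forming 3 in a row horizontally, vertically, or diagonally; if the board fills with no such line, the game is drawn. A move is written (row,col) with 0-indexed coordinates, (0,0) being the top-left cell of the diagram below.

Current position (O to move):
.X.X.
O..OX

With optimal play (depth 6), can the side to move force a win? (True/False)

p1 O@[.X.X./O..OX]: (0,0)[OX.X./O..OX]-1 (0,2)[.XOX./O..OX]+0* (0,4)[.X.XO/O..OX]-1 (1,1)[.X.X./OO.OX]-1 (1,2)[.X.X./O.OOX]-1
p2 X@[.XOX./O..OX]: (0,0)[XXOX./O..OX]+0* (0,4)[.XOXX/O..OX]+0 (1,1)[.XOX./OX.OX]+0 (1,2)[.XOX./O.XOX]+0
p3 O@[XXOX./O..OX]: (0,4)[XXOXO/O..OX]+0* (1,1)[XXOX./OO.OX]+0 (1,2)[XXOX./O.OOX]+0
p4 X@[XXOXO/O..OX]: (1,1)[XXOXO/OX.OX]+0* (1,2)[XXOXO/O.XOX]+0
p5 O@[XXOXO/OX.OX]: (1,2)[XXOXO/OXOOX]+0*
p6 X@[XXOXO/OXOOX] terminal +0; root [.X.X./O..OX] d6

O winning at [.X.X./O..OX]: False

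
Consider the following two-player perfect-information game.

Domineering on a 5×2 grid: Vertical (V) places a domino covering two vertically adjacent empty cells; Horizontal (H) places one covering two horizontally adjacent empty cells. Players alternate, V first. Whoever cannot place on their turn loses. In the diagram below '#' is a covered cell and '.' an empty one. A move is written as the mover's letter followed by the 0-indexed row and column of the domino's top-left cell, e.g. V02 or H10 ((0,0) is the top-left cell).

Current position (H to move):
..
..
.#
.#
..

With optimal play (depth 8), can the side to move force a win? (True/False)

H winning at [../../.#/.#/..]: True

p1 H@[../../.#/.#/..]: H00[##/../.#/.#/..]+1* H10[../##/.#/.#/..]+1 H40[../../.#/.#/##]-1
p2 V@[##/../.#/.#/..]: V10[##/#./##/.#/..]-1* V20[##/../##/##/..]-1 V30[##/../.#/##/#.]-1
p3 H@[##/#./##/.#/..]: H40[##/#./##/.#/##]+1*
p4 V@[##/#./##/.#/##] terminal -1; root [../../.#/.#/..] d8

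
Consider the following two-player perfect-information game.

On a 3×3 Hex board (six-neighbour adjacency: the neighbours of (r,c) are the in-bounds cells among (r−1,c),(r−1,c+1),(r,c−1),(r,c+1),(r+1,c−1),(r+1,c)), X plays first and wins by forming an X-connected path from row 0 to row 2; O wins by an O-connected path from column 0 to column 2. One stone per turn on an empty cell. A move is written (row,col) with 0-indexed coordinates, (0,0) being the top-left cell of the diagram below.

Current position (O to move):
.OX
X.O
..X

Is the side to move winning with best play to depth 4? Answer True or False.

O winning at [.OX/X.O/..X]: True

ply 1, O at .OX/X.O/..X | (0,0)=-1→OOX/X.O/..X; (1,1)=+1→.OX/XOO/..X*; (2,0)=+1→.OX/X.O/O.X; (2,1)=-1→.OX/X.O/.OX
ply 2, X at .OX/XOO/..X | (0,0)=-1→XOX/XOO/..X*; (2,0)=-1→.OX/XOO/X.X; (2,1)=-1→.OX/XOO/.XX
ply 3, O at XOX/XOO/..X | (2,0)=+1→XOX/XOO/O.X*; (2,1)=-1→XOX/XOO/.OX
ply 4: XOX/XOO/O.X is terminal -1 (X); from .OX/X.O/..X depth 4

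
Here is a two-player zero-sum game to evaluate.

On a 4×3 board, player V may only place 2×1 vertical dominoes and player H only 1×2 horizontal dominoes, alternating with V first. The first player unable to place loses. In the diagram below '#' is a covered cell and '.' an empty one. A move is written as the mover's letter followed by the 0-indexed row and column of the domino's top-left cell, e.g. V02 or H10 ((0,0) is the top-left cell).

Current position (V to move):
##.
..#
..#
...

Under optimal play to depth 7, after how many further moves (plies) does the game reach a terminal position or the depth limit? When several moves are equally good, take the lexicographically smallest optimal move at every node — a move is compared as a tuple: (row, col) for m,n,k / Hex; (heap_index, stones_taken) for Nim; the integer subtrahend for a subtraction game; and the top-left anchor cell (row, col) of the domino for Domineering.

ply 1, V at ##./..#/..#/... | V10=+1→##./#.#/#.#/...*; V11=+1→##./.##/.##/...; V20=+1→##./..#/#.#/#..; V21=+1→##./..#/.##/.#.
ply 2, H at ##./#.#/#.#/... | H30=-1→##./#.#/#.#/##.*; H31=-1→##./#.#/#.#/.##
ply 3, V at ##./#.#/#.#/##. | V11=+1→##./###/###/##.*
ply 4: ##./###/###/##. is terminal -1 (H); from ##./..#/..#/... depth 7

PV length from [##./..#/..#/...]: 3 plies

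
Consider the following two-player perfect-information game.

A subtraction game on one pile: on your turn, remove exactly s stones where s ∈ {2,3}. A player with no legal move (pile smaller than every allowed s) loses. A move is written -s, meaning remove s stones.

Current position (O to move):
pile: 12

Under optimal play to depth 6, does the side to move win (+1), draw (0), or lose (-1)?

ply 1, O at 12 | -2=+1→10*; -3=-1→9
ply 2, X at 10 | -2=-1→8*; -3=-1→7
ply 3, O at 8 | -2=+1→6*; -3=+1→5
ply 4, X at 6 | -2=-1→4*; -3=-1→3
ply 5, O at 4 | -2=-1→2; -3=+1→1*
ply 6: 1 is terminal -1 (X); from 12 depth 6

value(12, O) = +1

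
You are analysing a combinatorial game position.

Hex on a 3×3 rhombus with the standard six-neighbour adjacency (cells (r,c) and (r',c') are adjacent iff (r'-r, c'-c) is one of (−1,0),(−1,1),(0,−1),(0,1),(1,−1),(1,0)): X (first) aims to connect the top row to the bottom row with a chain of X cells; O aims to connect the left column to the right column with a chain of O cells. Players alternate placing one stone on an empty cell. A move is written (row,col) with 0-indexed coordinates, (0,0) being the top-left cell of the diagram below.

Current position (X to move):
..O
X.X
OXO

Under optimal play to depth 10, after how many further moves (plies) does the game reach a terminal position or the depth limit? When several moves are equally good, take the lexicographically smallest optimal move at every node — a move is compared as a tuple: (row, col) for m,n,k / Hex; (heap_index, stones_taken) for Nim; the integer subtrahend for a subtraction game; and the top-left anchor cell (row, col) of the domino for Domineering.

ply 1, X at ..O/X.X/OXO | (0,0)=-1→X.O/X.X/OXO; (0,1)=-1→.XO/X.X/OXO; (1,1)=+1→..O/XXX/OXO*
ply 2, O at ..O/XXX/OXO | (0,0)=-1→O.O/XXX/OXO*; (0,1)=-1→.OO/XXX/OXO
ply 3, X at O.O/XXX/OXO | (0,1)=+1→OXO/XXX/OXO*
ply 4: OXO/XXX/OXO is terminal -1 (O); from ..O/X.X/OXO depth 10

PV length from [..O/X.X/OXO]: 3 plies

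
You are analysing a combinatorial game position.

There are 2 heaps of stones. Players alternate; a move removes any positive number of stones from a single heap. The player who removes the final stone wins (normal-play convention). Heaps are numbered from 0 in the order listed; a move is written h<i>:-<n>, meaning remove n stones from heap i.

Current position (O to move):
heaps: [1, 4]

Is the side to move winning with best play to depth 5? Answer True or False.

[(1,4)] O move#1: h0:-1:-1/(0,4), h1:-1:-1/(1,3), h1:-2:-1/(1,2), h1:-3:+1/(1,1)*, h1:-4:-1/(1,0)
[(1,1)] X move#2: h0:-1:-1/(0,1)*, h1:-1:-1/(1,0)
[(0,1)] O move#3: h1:-1:+1/(0,0)*
[(0,0)] end (terminal -1, X#4); searched (1,4) to 5

O winning at [(1,4)]: True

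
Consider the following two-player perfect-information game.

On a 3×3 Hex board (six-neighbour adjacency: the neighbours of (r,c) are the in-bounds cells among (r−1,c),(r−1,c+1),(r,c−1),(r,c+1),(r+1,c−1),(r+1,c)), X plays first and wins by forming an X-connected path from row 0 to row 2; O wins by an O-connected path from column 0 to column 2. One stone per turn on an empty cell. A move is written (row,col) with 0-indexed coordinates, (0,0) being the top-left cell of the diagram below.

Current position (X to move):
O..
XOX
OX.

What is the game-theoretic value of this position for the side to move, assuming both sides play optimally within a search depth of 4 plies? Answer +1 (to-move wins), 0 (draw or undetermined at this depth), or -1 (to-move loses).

[O../XOX/OX.] X move#1: (0,1):-1/OX./XOX/OX., (0,2):+1/O.X/XOX/OX.*, (2,2):-1/O../XOX/OXX
[O.X/XOX/OX.] end (terminal -1, O#2); searched O../XOX/OX. to 4

value(O../XOX/OX., X) = +1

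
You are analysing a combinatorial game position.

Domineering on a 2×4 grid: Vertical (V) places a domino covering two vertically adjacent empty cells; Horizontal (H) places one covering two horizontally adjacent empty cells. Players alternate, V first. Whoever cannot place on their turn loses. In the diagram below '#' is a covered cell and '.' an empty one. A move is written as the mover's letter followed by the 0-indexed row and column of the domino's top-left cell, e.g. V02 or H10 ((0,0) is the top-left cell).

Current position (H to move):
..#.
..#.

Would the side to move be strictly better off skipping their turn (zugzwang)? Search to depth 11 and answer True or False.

zugzwang(..#./..#., H) = False

[..#./..#.] H move#1: H00:+1/###./..#.*, H10:+1/..#./###.
[###./..#.] V move#2: V03:-1/####/..##*
[####/..##] H move#3: H10:+1/####/####*
[####/####] end (terminal -1, V#4); searched ..#./..#. to 11
if H skipped the turn, V would face:
~ [..#./..#.] V move#1: V00:+1/#.#./#.#.*, V01:+1/.##./.##., V03:-1/..##/..##
~ [#.#./#.#.] end (terminal -1, H#2); searched ..#./..#. to 11
compare (H): move=+1 vs pass=-1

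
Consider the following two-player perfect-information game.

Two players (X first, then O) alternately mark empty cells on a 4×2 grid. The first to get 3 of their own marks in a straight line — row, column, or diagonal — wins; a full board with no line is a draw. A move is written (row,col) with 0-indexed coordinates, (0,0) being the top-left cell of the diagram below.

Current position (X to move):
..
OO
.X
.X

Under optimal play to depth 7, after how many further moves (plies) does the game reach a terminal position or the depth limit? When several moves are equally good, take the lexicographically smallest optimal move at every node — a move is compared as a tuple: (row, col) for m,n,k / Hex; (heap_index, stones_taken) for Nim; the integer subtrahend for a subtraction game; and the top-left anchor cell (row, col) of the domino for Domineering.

PV length from [../OO/.X/.X]: 4 plies

[../OO/.X/.X] X move#1: (0,0):+0/X./OO/.X/.X*, (0,1):-1/.X/OO/.X/.X, (2,0):+0/../OO/XX/.X, (3,0):+0/../OO/.X/XX
[X./OO/.X/.X] O move#2: (0,1):+0/XO/OO/.X/.X*, (2,0):+0/X./OO/OX/.X, (3,0):+0/X./OO/.X/OX
[XO/OO/.X/.X] X move#3: (2,0):+0/XO/OO/XX/.X*, (3,0):+0/XO/OO/.X/XX
[XO/OO/XX/.X] O move#4: (3,0):+0/XO/OO/XX/OX*
[XO/OO/XX/OX] end (terminal +0, X#5); searched ../OO/.X/.X to 7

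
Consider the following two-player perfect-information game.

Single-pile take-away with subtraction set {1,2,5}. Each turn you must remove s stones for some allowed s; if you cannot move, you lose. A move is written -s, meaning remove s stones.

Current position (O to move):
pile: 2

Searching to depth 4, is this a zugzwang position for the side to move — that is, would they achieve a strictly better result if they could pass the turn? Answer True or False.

p1 O@[2]: -1[1]-1 -2[0]+1*
p2 X@[0] terminal -1; root [2] d4
suppose O passes — search the same position with X to move:
pass> p1 X@[2]: -1[1]-1 -2[0]+1*
pass> p2 O@[0] terminal -1; root [2] d4
for O: play +1, pass -1

zugzwang(2, O) = False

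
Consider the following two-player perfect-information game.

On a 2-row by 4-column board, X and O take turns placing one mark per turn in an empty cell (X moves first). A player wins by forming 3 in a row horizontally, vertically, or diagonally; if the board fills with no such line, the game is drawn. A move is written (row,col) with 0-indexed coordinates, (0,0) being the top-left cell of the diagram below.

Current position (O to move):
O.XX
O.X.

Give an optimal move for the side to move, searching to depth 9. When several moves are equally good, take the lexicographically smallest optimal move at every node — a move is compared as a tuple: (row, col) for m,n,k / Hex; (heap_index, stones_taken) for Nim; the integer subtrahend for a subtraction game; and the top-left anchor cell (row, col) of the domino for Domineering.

O's best at [O.XX/O.X.]: (0,1)

ply 1, O at O.XX/O.X. | (0,1)=+0→OOXX/O.X.*; (1,1)=-1→O.XX/OOX.; (1,3)=-1→O.XX/O.XO
ply 2, X at OOXX/O.X. | (1,1)=+0→OOXX/OXX.*; (1,3)=+0→OOXX/O.XX
ply 3, O at OOXX/OXX. | (1,3)=+0→OOXX/OXXO*
ply 4: OOXX/OXXO is terminal +0 (X); from O.XX/O.X. depth 9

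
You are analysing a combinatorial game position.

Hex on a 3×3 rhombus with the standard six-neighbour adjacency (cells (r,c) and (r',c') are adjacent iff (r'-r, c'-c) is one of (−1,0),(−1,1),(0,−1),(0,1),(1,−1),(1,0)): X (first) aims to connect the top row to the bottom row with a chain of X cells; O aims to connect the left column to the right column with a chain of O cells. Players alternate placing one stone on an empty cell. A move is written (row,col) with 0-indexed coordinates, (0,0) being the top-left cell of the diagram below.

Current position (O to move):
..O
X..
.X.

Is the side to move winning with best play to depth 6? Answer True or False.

[..O/X../.X.] O move#1: (0,0):-1/O.O/X../.X.*, (0,1):-1/.OO/X../.X., (1,1):-1/..O/XO./.X., (1,2):-1/..O/X.O/.X., (2,0):-1/..O/X../OX., (2,2):-1/..O/X../.XO
[O.O/X../.X.] X move#2: (0,1):+1/OXO/X../.X.*, (1,1):-1/O.O/XX./.X., (1,2):-1/O.O/X.X/.X., (2,0):-1/O.O/X../XX., (2,2):-1/O.O/X../.XX
[OXO/X../.X.] O move#3: (1,1):-1/OXO/XO./.X.*, (1,2):-1/OXO/X.O/.X., (2,0):-1/OXO/X../OX., (2,2):-1/OXO/X../.XO
[OXO/XO./.X.] X move#4: (1,2):-1/OXO/XOX/.X., (2,0):+1/OXO/XO./XX.*, (2,2):-1/OXO/XO./.XX
[OXO/XO./XX.] end (terminal -1, O#5); searched ..O/X../.X. to 6

O winning at [..O/X../.X.]: False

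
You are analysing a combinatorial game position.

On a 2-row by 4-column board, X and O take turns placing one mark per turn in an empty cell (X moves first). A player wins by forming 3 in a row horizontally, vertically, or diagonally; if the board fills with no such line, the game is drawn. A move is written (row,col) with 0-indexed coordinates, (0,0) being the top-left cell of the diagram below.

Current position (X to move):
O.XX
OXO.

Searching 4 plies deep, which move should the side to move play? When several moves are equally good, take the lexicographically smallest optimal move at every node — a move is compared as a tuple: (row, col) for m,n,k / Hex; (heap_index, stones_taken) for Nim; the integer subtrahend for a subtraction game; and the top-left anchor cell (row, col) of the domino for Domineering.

[O.XX/OXO.] X move#1: (0,1):+1/OXXX/OXO.*, (1,3):+0/O.XX/OXOX
[OXXX/OXO.] end (terminal -1, O#2); searched O.XX/OXO. to 4

X's best at [O.XX/OXO.]: (0,1)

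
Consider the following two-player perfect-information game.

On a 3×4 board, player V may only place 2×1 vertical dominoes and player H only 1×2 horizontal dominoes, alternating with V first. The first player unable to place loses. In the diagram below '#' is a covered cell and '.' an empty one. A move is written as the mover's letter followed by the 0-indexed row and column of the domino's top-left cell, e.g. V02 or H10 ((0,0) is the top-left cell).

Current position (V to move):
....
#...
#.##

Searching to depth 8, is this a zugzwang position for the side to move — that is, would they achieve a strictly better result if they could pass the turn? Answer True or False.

p1 V@[..../#.../#.##]: V01[.#../##../#.##]-1 V02[..#./#.#./#.##]+1* V03[...#/#..#/#.##]-1 V11[..../##../####]-1
p2 H@[..#./#.#./#.##]: H00[###./#.#./#.##]-1*
p3 V@[###./#.#./#.##]: V03[####/#.##/#.##]+1* V11[###./###./####]+1
p4 H@[####/#.##/#.##] terminal -1; root [..../#.../#.##] d8
pass branch (H moves first from the same position):
  | p1 H@[..../#.../#.##]: H00[##../#.../#.##]-1 H01[.##./#.../#.##]+1* H02[..##/#.../#.##]+1 H11[..../###./#.##]+1 H12[..../#.##/#.##]+1
  | p2 V@[.##./#.../#.##]: V03[.###/#..#/#.##]-1* V11[.##./##../####]-1
  | p3 H@[.###/#..#/#.##]: H11[.###/####/#.##]+1*
  | p4 V@[.###/####/#.##] terminal -1; root [..../#.../#.##] d8
V moving scores +1; V passing scores -1

zugzwang(..../#.../#.##, V) = False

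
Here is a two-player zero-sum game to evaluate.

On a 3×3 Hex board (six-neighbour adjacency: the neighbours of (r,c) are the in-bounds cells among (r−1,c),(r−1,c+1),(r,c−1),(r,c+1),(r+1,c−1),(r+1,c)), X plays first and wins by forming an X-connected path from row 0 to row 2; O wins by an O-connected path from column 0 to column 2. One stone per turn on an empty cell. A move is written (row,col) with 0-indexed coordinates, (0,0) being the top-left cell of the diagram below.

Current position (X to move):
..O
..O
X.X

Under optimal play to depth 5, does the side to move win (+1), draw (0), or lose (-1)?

value(..O/..O/X.X, X) = +1

p1 X@[..O/..O/X.X]: (0,0)[X.O/..O/X.X]-1 (0,1)[.XO/..O/X.X]+1* (1,0)[..O/X.O/X.X]+1 (1,1)[..O/.XO/X.X]-1 (2,1)[..O/..O/XXX]-1
p2 O@[.XO/..O/X.X]: (0,0)[OXO/..O/X.X]-1* (1,0)[.XO/O.O/X.X]-1 (1,1)[.XO/.OO/X.X]-1 (2,1)[.XO/..O/XOX]-1
p3 X@[OXO/..O/X.X]: (1,0)[OXO/X.O/X.X]+1* (1,1)[OXO/.XO/X.X]+1 (2,1)[OXO/..O/XXX]+1
p4 O@[OXO/X.O/X.X] terminal -1; root [..O/..O/X.X] d5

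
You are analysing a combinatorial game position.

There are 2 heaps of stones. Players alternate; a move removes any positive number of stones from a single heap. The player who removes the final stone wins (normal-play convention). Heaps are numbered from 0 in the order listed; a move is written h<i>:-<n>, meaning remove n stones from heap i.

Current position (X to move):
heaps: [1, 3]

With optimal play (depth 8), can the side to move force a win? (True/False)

[(1,3)] X move#1: h0:-1:-1/(0,3), h1:-1:-1/(1,2), h1:-2:+1/(1,1)*, h1:-3:-1/(1,0)
[(1,1)] O move#2: h0:-1:-1/(0,1)*, h1:-1:-1/(1,0)
[(0,1)] X move#3: h1:-1:+1/(0,0)*
[(0,0)] end (terminal -1, O#4); searched (1,3) to 8

X winning at [(1,3)]: True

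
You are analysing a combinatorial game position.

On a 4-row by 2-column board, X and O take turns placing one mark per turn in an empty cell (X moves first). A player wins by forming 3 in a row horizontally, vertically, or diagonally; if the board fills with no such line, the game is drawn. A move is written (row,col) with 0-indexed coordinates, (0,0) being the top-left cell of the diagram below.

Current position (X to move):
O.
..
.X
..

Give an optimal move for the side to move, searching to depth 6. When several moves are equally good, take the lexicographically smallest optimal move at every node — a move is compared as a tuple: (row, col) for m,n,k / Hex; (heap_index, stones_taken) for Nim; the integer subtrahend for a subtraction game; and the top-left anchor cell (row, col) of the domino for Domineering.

X's best at [O./../.X/..]: (1,1)

[O./../.X/..] X move#1: (0,1):+0/OX/../.X/.., (1,0):+0/O./X./.X/.., (1,1):+1/O./.X/.X/..*, (2,0):+0/O./../XX/.., (3,0):+0/O./../.X/X., (3,1):+0/O./../.X/.X
[O./.X/.X/..] O move#2: (0,1):-1/OO/.X/.X/..*, (1,0):-1/O./OX/.X/.., (2,0):-1/O./.X/OX/.., (3,0):-1/O./.X/.X/O., (3,1):-1/O./.X/.X/.O
[OO/.X/.X/..] X move#3: (1,0):+0/OO/XX/.X/.., (2,0):+0/OO/.X/XX/.., (3,0):+0/OO/.X/.X/X., (3,1):+1/OO/.X/.X/.X*
[OO/.X/.X/.X] end (terminal -1, O#4); searched O./../.X/.. to 6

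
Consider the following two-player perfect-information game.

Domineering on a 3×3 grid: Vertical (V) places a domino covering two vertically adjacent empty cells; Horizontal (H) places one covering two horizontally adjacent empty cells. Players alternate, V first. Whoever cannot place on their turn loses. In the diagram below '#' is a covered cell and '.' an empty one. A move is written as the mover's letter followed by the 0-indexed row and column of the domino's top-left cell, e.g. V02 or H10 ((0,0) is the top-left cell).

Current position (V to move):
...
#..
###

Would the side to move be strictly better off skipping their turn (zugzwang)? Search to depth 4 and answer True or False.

ply 1, V at .../#../### | V01=+1→.#./##./###*; V02=-1→..#/#.#/###
ply 2: .#./##./### is terminal -1 (H); from .../#../### depth 4
pass branch (H moves first from the same position):
  | ply 1, H at .../#../### | H00=-1→##./#../###; H01=+1→.##/#../###*; H11=+1→.../###/###
  | ply 2: .##/#../### is terminal -1 (V); from .../#../### depth 4
V moving scores +1; V passing scores -1

zugzwang(.../#../###, V) = False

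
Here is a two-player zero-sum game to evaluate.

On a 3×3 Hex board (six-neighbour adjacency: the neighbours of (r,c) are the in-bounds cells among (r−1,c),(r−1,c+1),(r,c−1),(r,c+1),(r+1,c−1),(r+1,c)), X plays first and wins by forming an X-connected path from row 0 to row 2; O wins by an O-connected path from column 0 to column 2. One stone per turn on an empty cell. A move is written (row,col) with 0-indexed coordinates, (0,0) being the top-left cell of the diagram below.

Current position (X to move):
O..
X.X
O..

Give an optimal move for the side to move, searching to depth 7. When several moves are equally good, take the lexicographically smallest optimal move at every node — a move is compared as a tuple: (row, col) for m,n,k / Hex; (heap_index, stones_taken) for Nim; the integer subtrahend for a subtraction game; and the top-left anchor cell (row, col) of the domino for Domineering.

[O../X.X/O..] X move#1: (0,1):+1/OX./X.X/O..*, (0,2):+1/O.X/X.X/O.., (1,1):+1/O../XXX/O.., (2,1):-1/O../X.X/OX., (2,2):-1/O../X.X/O.X
[OX./X.X/O..] O move#2: (0,2):-1/OXO/X.X/O..*, (1,1):-1/OX./XOX/O.., (2,1):-1/OX./X.X/OO., (2,2):-1/OX./X.X/O.O
[OXO/X.X/O..] X move#3: (1,1):+1/OXO/XXX/O..*, (2,1):-1/OXO/X.X/OX., (2,2):-1/OXO/X.X/O.X
[OXO/XXX/O..] O move#4: (2,1):-1/OXO/XXX/OO.*, (2,2):-1/OXO/XXX/O.O
[OXO/XXX/OO.] X move#5: (2,2):+1/OXO/XXX/OOX*
[OXO/XXX/OOX] end (terminal -1, O#6); searched O../X.X/O.. to 7

X's best at [O../X.X/O..]: (0,1)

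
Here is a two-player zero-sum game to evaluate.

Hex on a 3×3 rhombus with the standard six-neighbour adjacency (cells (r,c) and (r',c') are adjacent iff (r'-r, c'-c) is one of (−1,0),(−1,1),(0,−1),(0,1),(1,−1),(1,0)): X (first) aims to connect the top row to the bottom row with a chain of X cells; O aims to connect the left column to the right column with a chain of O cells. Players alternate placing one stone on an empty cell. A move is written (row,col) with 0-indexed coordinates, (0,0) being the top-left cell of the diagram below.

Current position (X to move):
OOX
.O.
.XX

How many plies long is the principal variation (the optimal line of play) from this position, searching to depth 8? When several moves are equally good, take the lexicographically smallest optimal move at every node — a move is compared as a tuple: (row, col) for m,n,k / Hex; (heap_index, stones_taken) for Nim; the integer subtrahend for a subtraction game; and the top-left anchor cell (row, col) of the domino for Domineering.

PV length from [OOX/.O./.XX]: 1 ply

p1 X@[OOX/.O./.XX]: (1,0)[OOX/XO./.XX]-1 (1,2)[OOX/.OX/.XX]+1* (2,0)[OOX/.O./XXX]-1
p2 O@[OOX/.OX/.XX] terminal -1; root [OOX/.O./.XX] d8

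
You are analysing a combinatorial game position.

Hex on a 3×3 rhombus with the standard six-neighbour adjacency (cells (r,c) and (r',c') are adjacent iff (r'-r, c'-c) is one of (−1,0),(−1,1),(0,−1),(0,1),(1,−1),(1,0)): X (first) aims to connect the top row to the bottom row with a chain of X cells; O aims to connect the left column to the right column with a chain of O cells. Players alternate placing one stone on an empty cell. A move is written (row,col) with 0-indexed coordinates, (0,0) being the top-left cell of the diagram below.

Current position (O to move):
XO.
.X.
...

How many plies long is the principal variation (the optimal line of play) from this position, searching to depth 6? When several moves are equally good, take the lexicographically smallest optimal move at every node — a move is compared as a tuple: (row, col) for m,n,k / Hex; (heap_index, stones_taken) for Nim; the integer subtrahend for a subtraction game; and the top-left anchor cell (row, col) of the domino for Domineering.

PV length from [XO./.X./...]: 4 plies

[XO./.X./...] O move#1: (0,2):-1/XOO/.X./...*, (1,0):-1/XO./OX./..., (1,2):-1/XO./.XO/..., (2,0):-1/XO./.X./O.., (2,1):-1/XO./.X./.O., (2,2):-1/XO./.X./..O
[XOO/.X./...] X move#2: (1,0):+1/XOO/XX./...*, (1,2):-1/XOO/.XX/..., (2,0):-1/XOO/.X./X.., (2,1):-1/XOO/.X./.X., (2,2):-1/XOO/.X./..X
[XOO/XX./...] O move#3: (1,2):-1/XOO/XXO/...*, (2,0):-1/XOO/XX./O.., (2,1):-1/XOO/XX./.O., (2,2):-1/XOO/XX./..O
[XOO/XXO/...] X move#4: (2,0):+1/XOO/XXO/X..*, (2,1):+1/XOO/XXO/.X., (2,2):+1/XOO/XXO/..X
[XOO/XXO/X..] end (terminal -1, O#5); searched XO./.X./... to 6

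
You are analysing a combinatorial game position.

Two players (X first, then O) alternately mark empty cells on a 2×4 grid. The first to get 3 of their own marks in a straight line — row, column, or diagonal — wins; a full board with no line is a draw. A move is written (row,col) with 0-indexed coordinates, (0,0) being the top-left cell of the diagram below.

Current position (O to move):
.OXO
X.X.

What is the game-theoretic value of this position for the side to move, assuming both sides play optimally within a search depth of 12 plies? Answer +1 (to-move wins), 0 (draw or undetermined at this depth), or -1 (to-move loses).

value(.OXO/X.X., O) = 0

p1 O@[.OXO/X.X.]: (0,0)[OOXO/X.X.]-1 (1,1)[.OXO/XOX.]+0* (1,3)[.OXO/X.XO]-1
p2 X@[.OXO/XOX.]: (0,0)[XOXO/XOX.]+0* (1,3)[.OXO/XOXX]+0
p3 O@[XOXO/XOX.]: (1,3)[XOXO/XOXO]+0*
p4 X@[XOXO/XOXO] terminal +0; root [.OXO/X.X.] d12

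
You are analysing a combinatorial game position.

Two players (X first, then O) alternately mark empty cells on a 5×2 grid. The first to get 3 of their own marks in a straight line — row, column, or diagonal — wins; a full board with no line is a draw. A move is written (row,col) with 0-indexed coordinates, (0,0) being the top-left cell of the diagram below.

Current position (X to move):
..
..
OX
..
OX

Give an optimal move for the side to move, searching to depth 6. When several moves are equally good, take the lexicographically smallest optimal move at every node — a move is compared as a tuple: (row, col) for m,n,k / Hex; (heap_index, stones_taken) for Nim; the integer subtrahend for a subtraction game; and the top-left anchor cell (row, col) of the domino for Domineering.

X's best at [../../OX/../OX]: (3,1)

[../../OX/../OX] X move#1: (0,0):-1/X./../OX/../OX, (0,1):-1/.X/../OX/../OX, (1,0):-1/../X./OX/../OX, (1,1):-1/../.X/OX/../OX, (3,0):+0/../../OX/X./OX, (3,1):+1/../../OX/.X/OX*
[../../OX/.X/OX] end (terminal -1, O#2); searched ../../OX/../OX to 6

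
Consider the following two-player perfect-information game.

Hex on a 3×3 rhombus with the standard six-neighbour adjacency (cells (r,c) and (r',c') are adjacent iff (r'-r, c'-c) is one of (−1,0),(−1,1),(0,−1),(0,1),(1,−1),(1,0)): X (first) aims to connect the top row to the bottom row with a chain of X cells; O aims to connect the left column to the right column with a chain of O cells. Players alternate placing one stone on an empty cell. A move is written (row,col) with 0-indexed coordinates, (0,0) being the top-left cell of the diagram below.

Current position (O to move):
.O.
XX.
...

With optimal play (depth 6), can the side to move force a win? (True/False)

ply 1, O at .O./XX./... | (0,0)=-1→OO./XX./...*; (0,2)=-1→.OO/XX./...; (1,2)=-1→.O./XXO/...; (2,0)=-1→.O./XX./O..; (2,1)=-1→.O./XX./.O.; (2,2)=-1→.O./XX./..O
ply 2, X at OO./XX./... | (0,2)=+1→OOX/XX./...*; (1,2)=-1→OO./XXX/...; (2,0)=-1→OO./XX./X..; (2,1)=-1→OO./XX./.X.; (2,2)=-1→OO./XX./..X
ply 3, O at OOX/XX./... | (1,2)=-1→OOX/XXO/...*; (2,0)=-1→OOX/XX./O..; (2,1)=-1→OOX/XX./.O.; (2,2)=-1→OOX/XX./..O
ply 4, X at OOX/XXO/... | (2,0)=+1→OOX/XXO/X..*; (2,1)=+1→OOX/XXO/.X.; (2,2)=+1→OOX/XXO/..X
ply 5: OOX/XXO/X.. is terminal -1 (O); from .O./XX./... depth 6

O winning at [.O./XX./...]: False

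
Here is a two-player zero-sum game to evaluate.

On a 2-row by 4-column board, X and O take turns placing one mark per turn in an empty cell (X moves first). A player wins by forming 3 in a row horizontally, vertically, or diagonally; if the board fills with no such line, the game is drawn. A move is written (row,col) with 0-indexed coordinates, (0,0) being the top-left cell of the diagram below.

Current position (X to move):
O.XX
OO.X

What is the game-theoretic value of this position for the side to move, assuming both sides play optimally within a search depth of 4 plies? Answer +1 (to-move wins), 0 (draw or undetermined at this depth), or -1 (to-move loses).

ply 1, X at O.XX/OO.X | (0,1)=+1→OXXX/OO.X*; (1,2)=+0→O.XX/OOXX
ply 2: OXXX/OO.X is terminal -1 (O); from O.XX/OO.X depth 4

value(O.XX/OO.X, X) = +1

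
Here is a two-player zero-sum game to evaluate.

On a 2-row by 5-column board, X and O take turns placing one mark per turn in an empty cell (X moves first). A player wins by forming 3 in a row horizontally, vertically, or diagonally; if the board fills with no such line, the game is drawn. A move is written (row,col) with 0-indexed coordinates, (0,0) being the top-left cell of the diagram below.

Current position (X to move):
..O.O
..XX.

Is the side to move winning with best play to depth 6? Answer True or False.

X winning at [..O.O/..XX.]: True

p1 X@[..O.O/..XX.]: (0,0)[X.O.O/..XX.]-1 (0,1)[.XO.O/..XX.]-1 (0,3)[..OXO/..XX.]+1* (1,0)[..O.O/X.XX.]-1 (1,1)[..O.O/.XXX.]+1 (1,4)[..O.O/..XXX]+1
p2 O@[..OXO/..XX.]: (0,0)[O.OXO/..XX.]-1* (0,1)[.OOXO/..XX.]-1 (1,0)[..OXO/O.XX.]-1 (1,1)[..OXO/.OXX.]-1 (1,4)[..OXO/..XXO]-1
p3 X@[O.OXO/..XX.]: (0,1)[OXOXO/..XX.]+1* (1,0)[O.OXO/X.XX.]-1 (1,1)[O.OXO/.XXX.]+1 (1,4)[O.OXO/..XXX]+1
p4 O@[OXOXO/..XX.]: (1,0)[OXOXO/O.XX.]-1* (1,1)[OXOXO/.OXX.]-1 (1,4)[OXOXO/..XXO]-1
p5 X@[OXOXO/O.XX.]: (1,1)[OXOXO/OXXX.]+1* (1,4)[OXOXO/O.XXX]+1
p6 O@[OXOXO/OXXX.] terminal -1; root [..O.O/..XX.] d6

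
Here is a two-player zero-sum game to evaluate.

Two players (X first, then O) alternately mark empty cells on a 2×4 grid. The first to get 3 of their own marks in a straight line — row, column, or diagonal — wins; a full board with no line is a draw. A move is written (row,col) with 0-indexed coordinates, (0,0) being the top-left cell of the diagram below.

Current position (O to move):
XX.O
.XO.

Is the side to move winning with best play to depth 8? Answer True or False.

O winning at [XX.O/.XO.]: False

ply 1, O at XX.O/.XO. | (0,2)=+0→XXOO/.XO.*; (1,0)=-1→XX.O/OXO.; (1,3)=-1→XX.O/.XOO
ply 2, X at XXOO/.XO. | (1,0)=+0→XXOO/XXO.*; (1,3)=+0→XXOO/.XOX
ply 3, O at XXOO/XXO. | (1,3)=+0→XXOO/XXOO*
ply 4: XXOO/XXOO is terminal +0 (X); from XX.O/.XO. depth 8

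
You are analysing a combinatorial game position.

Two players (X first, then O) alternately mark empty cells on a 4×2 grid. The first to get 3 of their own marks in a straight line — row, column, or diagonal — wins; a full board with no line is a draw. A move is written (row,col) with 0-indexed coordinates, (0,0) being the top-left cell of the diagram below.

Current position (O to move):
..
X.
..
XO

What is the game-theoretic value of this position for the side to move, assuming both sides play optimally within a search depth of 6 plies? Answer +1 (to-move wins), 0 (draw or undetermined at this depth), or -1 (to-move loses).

value(../X./../XO, O) = 0

ply 1, O at ../X./../XO | (0,0)=-1→O./X./../XO; (0,1)=-1→.O/X./../XO; (1,1)=-1→../XO/../XO; (2,0)=+0→../X./O./XO*; (2,1)=-1→../X./.O/XO
ply 2, X at ../X./O./XO | (0,0)=+0→X./X./O./XO*; (0,1)=+0→.X/X./O./XO; (1,1)=+0→../XX/O./XO; (2,1)=+0→../X./OX/XO
ply 3, O at X./X./O./XO | (0,1)=+0→XO/X./O./XO*; (1,1)=+0→X./XO/O./XO; (2,1)=+0→X./X./OO/XO
ply 4, X at XO/X./O./XO | (1,1)=+0→XO/XX/O./XO*; (2,1)=+0→XO/X./OX/XO
ply 5, O at XO/XX/O./XO | (2,1)=+0→XO/XX/OO/XO*
ply 6: XO/XX/OO/XO is terminal +0 (X); from ../X./../XO depth 6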